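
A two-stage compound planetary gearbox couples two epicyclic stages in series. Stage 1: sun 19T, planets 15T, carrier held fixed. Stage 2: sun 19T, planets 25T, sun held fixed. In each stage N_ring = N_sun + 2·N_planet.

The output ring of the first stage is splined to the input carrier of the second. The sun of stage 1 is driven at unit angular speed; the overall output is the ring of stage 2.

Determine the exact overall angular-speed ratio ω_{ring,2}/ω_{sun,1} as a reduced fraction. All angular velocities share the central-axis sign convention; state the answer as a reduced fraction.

-1672/3381

Stage 1: N_ring = 19 + 2·15 = 49
Stage 1: 19(ω_s−ω_c) = −49(ω_r−ω_c),  ω_c=0, ω_s=1
Stage 1: ω_r = 0 − (19/49)(1−0) = -19/49
  ⇒ ω_r¹/ω_s¹ = -19/49
Stage 2: N_ring = 19 + 2·25 = 69
Stage 2: 19(ω_s−ω_c) = −69(ω_r−ω_c),  ω_s=0, ω_c=1
Stage 2: ω_r = 1 − (19/69)(0−1) = 88/69
  ⇒ ω_r²/ω_c² = 88/69
Coupling ω_c² = ω_r¹ ⇒ overall = -19/49 × 88/69 = -1672/3381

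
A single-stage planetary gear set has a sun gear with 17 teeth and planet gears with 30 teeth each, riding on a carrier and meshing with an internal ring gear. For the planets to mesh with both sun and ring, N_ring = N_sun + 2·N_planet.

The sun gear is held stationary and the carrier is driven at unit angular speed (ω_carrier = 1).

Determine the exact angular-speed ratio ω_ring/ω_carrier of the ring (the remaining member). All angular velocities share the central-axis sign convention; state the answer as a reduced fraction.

N_ring = 17 + 2·30 = 77
17(ω_s−ω_c) = −77(ω_r−ω_c),  ω_s=0, ω_c=1
ω_r = 1 − (17/77)(0−1) = 94/77
ω_r/ω_c = 94/77

94/77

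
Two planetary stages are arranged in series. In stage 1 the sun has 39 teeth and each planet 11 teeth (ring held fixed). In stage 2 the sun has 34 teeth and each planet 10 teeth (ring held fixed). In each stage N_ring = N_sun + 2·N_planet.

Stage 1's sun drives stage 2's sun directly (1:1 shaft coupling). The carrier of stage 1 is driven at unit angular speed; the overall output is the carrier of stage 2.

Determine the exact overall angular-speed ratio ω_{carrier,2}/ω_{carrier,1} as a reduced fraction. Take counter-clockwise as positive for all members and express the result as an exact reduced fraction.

Stage 1: N_ring = 39 + 2·11 = 61
Stage 1: 39(ω_s−ω_c) = −61(ω_r−ω_c),  ω_r=0, ω_c=1
Stage 1: ω_s = 1 − (61/39)(0−1) = 100/39
  ⇒ ω_s¹/ω_c¹ = 100/39
Stage 2: N_ring = 34 + 2·10 = 54
Stage 2: 34(ω_s−ω_c) = −54(ω_r−ω_c),  ω_r=0, ω_s=1
Stage 2: 34(1−ω_c) = −54(0−ω_c)  ⇒  88ω_c = 34  ⇒  ω_c = 17/44
  ⇒ ω_c²/ω_s² = 17/44
Coupling ω_s² = ω_s¹ ⇒ overall = 100/39 × 17/44 = 425/429

425/429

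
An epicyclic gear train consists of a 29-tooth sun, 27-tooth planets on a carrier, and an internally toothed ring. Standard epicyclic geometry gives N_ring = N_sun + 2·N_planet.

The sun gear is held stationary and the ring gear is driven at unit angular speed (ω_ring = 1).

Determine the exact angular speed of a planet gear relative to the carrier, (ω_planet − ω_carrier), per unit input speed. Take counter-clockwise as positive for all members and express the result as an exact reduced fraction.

2407/3024

N_ring = 29 + 2·27 = 83
29(ω_s−ω_c) = −83(ω_r−ω_c),  ω_s=0, ω_r=1
29(0−ω_c) = −83(1−ω_c)  ⇒  112ω_c = 83  ⇒  ω_c = 83/112
sun–planet: 29·(0−83/112) = −27·(ω_p−ω_c)  ⇒  ω_p−ω_c = −(29/27)·(-83/112) = 2407/3024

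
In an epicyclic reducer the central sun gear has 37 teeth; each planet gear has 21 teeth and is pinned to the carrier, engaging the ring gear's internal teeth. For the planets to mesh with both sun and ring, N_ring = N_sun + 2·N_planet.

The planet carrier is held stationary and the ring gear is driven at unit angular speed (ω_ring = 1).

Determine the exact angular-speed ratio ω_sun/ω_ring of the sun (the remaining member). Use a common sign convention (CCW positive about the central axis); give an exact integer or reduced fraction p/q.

-79/37

N_ring = 37 + 2·21 = 79
37(ω_s−ω_c) = −79(ω_r−ω_c),  ω_c=0, ω_r=1
ω_s = 0 − (79/37)(1−0) = -79/37
ω_s/ω_r = -79/37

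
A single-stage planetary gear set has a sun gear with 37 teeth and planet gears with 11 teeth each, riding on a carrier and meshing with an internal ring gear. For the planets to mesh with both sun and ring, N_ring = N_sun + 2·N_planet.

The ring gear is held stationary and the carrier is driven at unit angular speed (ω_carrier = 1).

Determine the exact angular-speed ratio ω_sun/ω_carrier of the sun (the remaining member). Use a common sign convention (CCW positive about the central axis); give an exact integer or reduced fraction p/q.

N_ring = 37 + 2·11 = 59
37(ω_s−ω_c) = −59(ω_r−ω_c),  ω_r=0, ω_c=1
ω_s = 1 − (59/37)(0−1) = 96/37
ω_s/ω_c = 96/37

96/37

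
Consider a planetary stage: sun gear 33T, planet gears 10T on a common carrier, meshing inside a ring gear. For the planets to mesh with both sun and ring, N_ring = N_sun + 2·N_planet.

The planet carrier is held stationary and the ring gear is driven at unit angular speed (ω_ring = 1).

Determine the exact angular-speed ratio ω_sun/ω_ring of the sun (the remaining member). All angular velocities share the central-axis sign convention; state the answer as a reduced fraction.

N_ring = 33 + 2·10 = 53
33(ω_s−ω_c) = −53(ω_r−ω_c),  ω_c=0, ω_r=1
ω_s = 0 − (53/33)(1−0) = -53/33
ω_s/ω_r = -53/33

-53/33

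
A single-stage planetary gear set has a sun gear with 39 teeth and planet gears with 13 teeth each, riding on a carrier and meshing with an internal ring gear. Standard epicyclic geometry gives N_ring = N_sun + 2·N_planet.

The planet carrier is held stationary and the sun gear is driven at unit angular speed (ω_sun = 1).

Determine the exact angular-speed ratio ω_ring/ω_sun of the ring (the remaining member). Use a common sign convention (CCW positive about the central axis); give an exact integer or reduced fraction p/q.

N_ring = 39 + 2·13 = 65
39(ω_s−ω_c) = −65(ω_r−ω_c),  ω_c=0, ω_s=1
ω_r = 0 − (39/65)(1−0) = -3/5
ω_r/ω_s = -3/5

-3/5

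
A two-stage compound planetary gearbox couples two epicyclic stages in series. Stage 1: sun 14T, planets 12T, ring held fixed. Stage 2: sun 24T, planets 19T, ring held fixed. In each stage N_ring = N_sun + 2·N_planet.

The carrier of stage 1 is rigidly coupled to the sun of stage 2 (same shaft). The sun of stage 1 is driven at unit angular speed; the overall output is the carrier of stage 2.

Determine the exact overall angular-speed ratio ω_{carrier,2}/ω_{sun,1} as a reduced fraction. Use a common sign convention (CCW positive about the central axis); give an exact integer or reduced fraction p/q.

42/559

Stage 1: N_ring = 14 + 2·12 = 38
Stage 1: 14(ω_s−ω_c) = −38(ω_r−ω_c),  ω_r=0, ω_s=1
Stage 1: 14(1−ω_c) = −38(0−ω_c)  ⇒  52ω_c = 14  ⇒  ω_c = 7/26
  ⇒ ω_c¹/ω_s¹ = 7/26
Stage 2: N_ring = 24 + 2·19 = 62
Stage 2: 24(ω_s−ω_c) = −62(ω_r−ω_c),  ω_r=0, ω_s=1
Stage 2: 24(1−ω_c) = −62(0−ω_c)  ⇒  86ω_c = 24  ⇒  ω_c = 12/43
  ⇒ ω_c²/ω_s² = 12/43
Coupling ω_s² = ω_c¹ ⇒ overall = 7/26 × 12/43 = 42/559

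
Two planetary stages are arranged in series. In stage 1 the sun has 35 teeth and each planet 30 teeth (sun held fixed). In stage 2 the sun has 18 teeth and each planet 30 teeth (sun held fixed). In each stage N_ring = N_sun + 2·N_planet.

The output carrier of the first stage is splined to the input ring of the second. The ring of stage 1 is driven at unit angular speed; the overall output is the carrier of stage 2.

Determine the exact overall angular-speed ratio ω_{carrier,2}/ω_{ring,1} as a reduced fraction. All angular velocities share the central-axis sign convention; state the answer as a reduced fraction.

19/32

Stage 1: N_ring = 35 + 2·30 = 95
Stage 1: 35(ω_s−ω_c) = −95(ω_r−ω_c),  ω_s=0, ω_r=1
Stage 1: 35(0−ω_c) = −95(1−ω_c)  ⇒  130ω_c = 95  ⇒  ω_c = 19/26
  ⇒ ω_c¹/ω_r¹ = 19/26
Stage 2: N_ring = 18 + 2·30 = 78
Stage 2: 18(ω_s−ω_c) = −78(ω_r−ω_c),  ω_s=0, ω_r=1
Stage 2: 18(0−ω_c) = −78(1−ω_c)  ⇒  96ω_c = 78  ⇒  ω_c = 13/16
  ⇒ ω_c²/ω_r² = 13/16
Coupling ω_r² = ω_c¹ ⇒ overall = 19/26 × 13/16 = 19/32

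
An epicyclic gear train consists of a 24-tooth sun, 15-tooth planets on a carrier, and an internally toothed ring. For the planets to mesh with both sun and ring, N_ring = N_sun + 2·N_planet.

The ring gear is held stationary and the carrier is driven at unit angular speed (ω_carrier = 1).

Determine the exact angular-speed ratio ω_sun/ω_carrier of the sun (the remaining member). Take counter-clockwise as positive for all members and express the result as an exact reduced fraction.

N_ring = 24 + 2·15 = 54
24(ω_s−ω_c) = −54(ω_r−ω_c),  ω_r=0, ω_c=1
ω_s = 1 − (54/24)(0−1) = 13/4
ω_s/ω_c = 13/4

13/4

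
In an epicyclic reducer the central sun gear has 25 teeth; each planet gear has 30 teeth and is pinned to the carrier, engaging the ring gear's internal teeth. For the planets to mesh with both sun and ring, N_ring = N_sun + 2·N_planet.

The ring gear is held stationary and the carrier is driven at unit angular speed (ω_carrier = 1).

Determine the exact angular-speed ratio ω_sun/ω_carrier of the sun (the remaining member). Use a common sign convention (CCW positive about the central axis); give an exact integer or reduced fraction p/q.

N_ring = 25 + 2·30 = 85
25(ω_s−ω_c) = −85(ω_r−ω_c),  ω_r=0, ω_c=1
ω_s = 1 − (85/25)(0−1) = 22/5
ω_s/ω_c = 22/5

22/5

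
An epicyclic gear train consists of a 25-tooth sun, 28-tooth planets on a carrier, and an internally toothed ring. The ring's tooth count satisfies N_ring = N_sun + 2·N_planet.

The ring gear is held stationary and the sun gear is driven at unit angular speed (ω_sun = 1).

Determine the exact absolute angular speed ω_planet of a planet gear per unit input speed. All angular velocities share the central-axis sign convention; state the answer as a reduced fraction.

-25/56

N_ring = 25 + 2·28 = 81
25(ω_s−ω_c) = −81(ω_r−ω_c),  ω_r=0, ω_s=1
25(1−ω_c) = −81(0−ω_c)  ⇒  106ω_c = 25  ⇒  ω_c = 25/106
sun–planet: 25·(1−25/106) = −28·(ω_p−ω_c)  ⇒  ω_p−ω_c = −(25/28)·(81/106) = -2025/2968
ω_p = 25/106 − 2025/2968 = -25/56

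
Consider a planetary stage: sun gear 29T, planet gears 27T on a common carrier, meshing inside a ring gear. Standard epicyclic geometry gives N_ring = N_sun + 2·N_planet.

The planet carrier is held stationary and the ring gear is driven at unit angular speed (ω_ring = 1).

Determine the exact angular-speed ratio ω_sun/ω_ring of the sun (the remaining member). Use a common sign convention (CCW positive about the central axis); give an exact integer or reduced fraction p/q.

N_ring = 29 + 2·27 = 83
29(ω_s−ω_c) = −83(ω_r−ω_c),  ω_c=0, ω_r=1
ω_s = 0 − (83/29)(1−0) = -83/29
ω_s/ω_r = -83/29

-83/29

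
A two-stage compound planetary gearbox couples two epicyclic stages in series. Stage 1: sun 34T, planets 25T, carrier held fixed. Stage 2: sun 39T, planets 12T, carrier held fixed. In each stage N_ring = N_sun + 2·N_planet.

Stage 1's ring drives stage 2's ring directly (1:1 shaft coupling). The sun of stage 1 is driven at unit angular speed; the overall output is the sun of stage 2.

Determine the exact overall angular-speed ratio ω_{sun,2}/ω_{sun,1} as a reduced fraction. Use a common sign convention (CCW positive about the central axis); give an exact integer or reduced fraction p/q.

Stage 1: N_ring = 34 + 2·25 = 84
Stage 1: 34(ω_s−ω_c) = −84(ω_r−ω_c),  ω_c=0, ω_s=1
Stage 1: ω_r = 0 − (34/84)(1−0) = -17/42
  ⇒ ω_r¹/ω_s¹ = -17/42
Stage 2: N_ring = 39 + 2·12 = 63
Stage 2: 39(ω_s−ω_c) = −63(ω_r−ω_c),  ω_c=0, ω_r=1
Stage 2: ω_s = 0 − (63/39)(1−0) = -21/13
  ⇒ ω_s²/ω_r² = -21/13
Coupling ω_r² = ω_r¹ ⇒ overall = -17/42 × -21/13 = 17/26

17/26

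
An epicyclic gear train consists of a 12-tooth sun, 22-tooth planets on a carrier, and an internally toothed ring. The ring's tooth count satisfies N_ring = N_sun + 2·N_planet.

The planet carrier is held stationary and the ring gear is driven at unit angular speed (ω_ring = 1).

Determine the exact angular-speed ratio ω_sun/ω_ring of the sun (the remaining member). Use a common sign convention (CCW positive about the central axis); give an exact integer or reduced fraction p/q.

-14/3

N_ring = 12 + 2·22 = 56
12(ω_s−ω_c) = −56(ω_r−ω_c),  ω_c=0, ω_r=1
ω_s = 0 − (56/12)(1−0) = -14/3
ω_s/ω_r = -14/3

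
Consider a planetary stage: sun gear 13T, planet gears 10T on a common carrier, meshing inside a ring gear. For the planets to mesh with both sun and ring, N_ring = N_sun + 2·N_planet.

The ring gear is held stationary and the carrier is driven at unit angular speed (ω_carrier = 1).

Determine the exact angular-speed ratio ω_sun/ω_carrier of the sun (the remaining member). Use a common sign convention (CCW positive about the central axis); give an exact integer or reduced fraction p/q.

46/13

N_ring = 13 + 2·10 = 33
13(ω_s−ω_c) = −33(ω_r−ω_c),  ω_r=0, ω_c=1
ω_s = 1 − (33/13)(0−1) = 46/13
ω_s/ω_c = 46/13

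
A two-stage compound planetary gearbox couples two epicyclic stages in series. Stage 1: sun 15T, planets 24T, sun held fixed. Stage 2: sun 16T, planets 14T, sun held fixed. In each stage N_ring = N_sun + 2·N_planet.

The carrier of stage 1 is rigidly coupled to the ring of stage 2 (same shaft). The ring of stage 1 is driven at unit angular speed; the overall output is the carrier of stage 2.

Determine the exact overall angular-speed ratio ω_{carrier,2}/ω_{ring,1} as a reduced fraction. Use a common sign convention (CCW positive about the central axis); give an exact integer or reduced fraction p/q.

Stage 1: N_ring = 15 + 2·24 = 63
Stage 1: 15(ω_s−ω_c) = −63(ω_r−ω_c),  ω_s=0, ω_r=1
Stage 1: 15(0−ω_c) = −63(1−ω_c)  ⇒  78ω_c = 63  ⇒  ω_c = 21/26
  ⇒ ω_c¹/ω_r¹ = 21/26
Stage 2: N_ring = 16 + 2·14 = 44
Stage 2: 16(ω_s−ω_c) = −44(ω_r−ω_c),  ω_s=0, ω_r=1
Stage 2: 16(0−ω_c) = −44(1−ω_c)  ⇒  60ω_c = 44  ⇒  ω_c = 11/15
  ⇒ ω_c²/ω_r² = 11/15
Coupling ω_r² = ω_c¹ ⇒ overall = 21/26 × 11/15 = 77/130

77/130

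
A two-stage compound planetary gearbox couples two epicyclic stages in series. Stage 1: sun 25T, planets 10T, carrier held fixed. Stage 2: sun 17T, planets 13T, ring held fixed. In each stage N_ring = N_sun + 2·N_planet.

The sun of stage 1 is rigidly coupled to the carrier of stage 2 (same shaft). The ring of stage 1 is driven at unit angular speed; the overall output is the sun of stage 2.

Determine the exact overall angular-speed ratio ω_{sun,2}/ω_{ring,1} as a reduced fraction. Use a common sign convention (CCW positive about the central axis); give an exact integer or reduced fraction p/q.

Stage 1: N_ring = 25 + 2·10 = 45
Stage 1: 25(ω_s−ω_c) = −45(ω_r−ω_c),  ω_c=0, ω_r=1
Stage 1: ω_s = 0 − (45/25)(1−0) = -9/5
  ⇒ ω_s¹/ω_r¹ = -9/5
Stage 2: N_ring = 17 + 2·13 = 43
Stage 2: 17(ω_s−ω_c) = −43(ω_r−ω_c),  ω_r=0, ω_c=1
Stage 2: ω_s = 1 − (43/17)(0−1) = 60/17
  ⇒ ω_s²/ω_c² = 60/17
Coupling ω_c² = ω_s¹ ⇒ overall = -9/5 × 60/17 = -108/17

-108/17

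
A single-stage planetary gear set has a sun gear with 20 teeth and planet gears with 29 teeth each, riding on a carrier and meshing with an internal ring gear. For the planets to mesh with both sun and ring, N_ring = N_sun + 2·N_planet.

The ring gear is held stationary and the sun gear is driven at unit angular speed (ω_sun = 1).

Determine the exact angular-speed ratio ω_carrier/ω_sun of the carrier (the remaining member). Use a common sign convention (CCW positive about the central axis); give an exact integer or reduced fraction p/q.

N_ring = 20 + 2·29 = 78
20(ω_s−ω_c) = −78(ω_r−ω_c),  ω_r=0, ω_s=1
20(1−ω_c) = −78(0−ω_c)  ⇒  98ω_c = 20  ⇒  ω_c = 10/49
ω_c/ω_s = 10/49

10/49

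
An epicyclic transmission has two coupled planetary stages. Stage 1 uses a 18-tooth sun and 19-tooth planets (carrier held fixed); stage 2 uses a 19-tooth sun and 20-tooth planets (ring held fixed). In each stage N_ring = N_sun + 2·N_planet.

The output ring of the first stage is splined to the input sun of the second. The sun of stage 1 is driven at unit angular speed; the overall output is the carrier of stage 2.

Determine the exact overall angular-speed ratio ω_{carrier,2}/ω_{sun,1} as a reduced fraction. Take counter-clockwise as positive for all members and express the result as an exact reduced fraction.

-57/728

Stage 1: N_ring = 18 + 2·19 = 56
Stage 1: 18(ω_s−ω_c) = −56(ω_r−ω_c),  ω_c=0, ω_s=1
Stage 1: ω_r = 0 − (18/56)(1−0) = -9/28
  ⇒ ω_r¹/ω_s¹ = -9/28
Stage 2: N_ring = 19 + 2·20 = 59
Stage 2: 19(ω_s−ω_c) = −59(ω_r−ω_c),  ω_r=0, ω_s=1
Stage 2: 19(1−ω_c) = −59(0−ω_c)  ⇒  78ω_c = 19  ⇒  ω_c = 19/78
  ⇒ ω_c²/ω_s² = 19/78
Coupling ω_s² = ω_r¹ ⇒ overall = -9/28 × 19/78 = -57/728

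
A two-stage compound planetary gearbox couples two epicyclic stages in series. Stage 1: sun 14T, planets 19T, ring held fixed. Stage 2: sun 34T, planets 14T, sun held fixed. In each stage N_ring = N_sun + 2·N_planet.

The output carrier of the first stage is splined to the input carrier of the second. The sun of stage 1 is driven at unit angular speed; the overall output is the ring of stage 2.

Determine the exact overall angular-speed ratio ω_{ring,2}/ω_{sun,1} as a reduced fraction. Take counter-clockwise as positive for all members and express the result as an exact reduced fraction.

112/341

Stage 1: N_ring = 14 + 2·19 = 52
Stage 1: 14(ω_s−ω_c) = −52(ω_r−ω_c),  ω_r=0, ω_s=1
Stage 1: 14(1−ω_c) = −52(0−ω_c)  ⇒  66ω_c = 14  ⇒  ω_c = 7/33
  ⇒ ω_c¹/ω_s¹ = 7/33
Stage 2: N_ring = 34 + 2·14 = 62
Stage 2: 34(ω_s−ω_c) = −62(ω_r−ω_c),  ω_s=0, ω_c=1
Stage 2: ω_r = 1 − (34/62)(0−1) = 48/31
  ⇒ ω_r²/ω_c² = 48/31
Coupling ω_c² = ω_c¹ ⇒ overall = 7/33 × 48/31 = 112/341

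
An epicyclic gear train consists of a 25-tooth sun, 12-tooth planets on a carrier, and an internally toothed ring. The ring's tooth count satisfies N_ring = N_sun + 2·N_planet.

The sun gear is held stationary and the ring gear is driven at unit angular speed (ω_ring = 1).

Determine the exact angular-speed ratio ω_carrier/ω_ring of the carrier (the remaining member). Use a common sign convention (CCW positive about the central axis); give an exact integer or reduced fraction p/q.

49/74

N_ring = 25 + 2·12 = 49
25(ω_s−ω_c) = −49(ω_r−ω_c),  ω_s=0, ω_r=1
25(0−ω_c) = −49(1−ω_c)  ⇒  74ω_c = 49  ⇒  ω_c = 49/74
ω_c/ω_r = 49/74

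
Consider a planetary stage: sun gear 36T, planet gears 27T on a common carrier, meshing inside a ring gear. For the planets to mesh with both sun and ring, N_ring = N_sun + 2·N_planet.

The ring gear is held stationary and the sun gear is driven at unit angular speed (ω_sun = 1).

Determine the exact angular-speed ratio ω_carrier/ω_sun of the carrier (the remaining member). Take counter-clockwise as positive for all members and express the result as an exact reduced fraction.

2/7

N_ring = 36 + 2·27 = 90
36(ω_s−ω_c) = −90(ω_r−ω_c),  ω_r=0, ω_s=1
36(1−ω_c) = −90(0−ω_c)  ⇒  126ω_c = 36  ⇒  ω_c = 2/7
ω_c/ω_s = 2/7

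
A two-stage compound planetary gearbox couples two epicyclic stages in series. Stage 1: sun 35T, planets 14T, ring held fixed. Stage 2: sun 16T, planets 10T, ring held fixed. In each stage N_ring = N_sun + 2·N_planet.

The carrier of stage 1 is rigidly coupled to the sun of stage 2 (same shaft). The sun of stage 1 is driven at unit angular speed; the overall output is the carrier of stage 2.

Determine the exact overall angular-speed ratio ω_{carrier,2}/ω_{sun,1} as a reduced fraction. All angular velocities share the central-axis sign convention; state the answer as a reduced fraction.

Stage 1: N_ring = 35 + 2·14 = 63
Stage 1: 35(ω_s−ω_c) = −63(ω_r−ω_c),  ω_r=0, ω_s=1
Stage 1: 35(1−ω_c) = −63(0−ω_c)  ⇒  98ω_c = 35  ⇒  ω_c = 5/14
  ⇒ ω_c¹/ω_s¹ = 5/14
Stage 2: N_ring = 16 + 2·10 = 36
Stage 2: 16(ω_s−ω_c) = −36(ω_r−ω_c),  ω_r=0, ω_s=1
Stage 2: 16(1−ω_c) = −36(0−ω_c)  ⇒  52ω_c = 16  ⇒  ω_c = 4/13
  ⇒ ω_c²/ω_s² = 4/13
Coupling ω_s² = ω_c¹ ⇒ overall = 5/14 × 4/13 = 10/91

10/91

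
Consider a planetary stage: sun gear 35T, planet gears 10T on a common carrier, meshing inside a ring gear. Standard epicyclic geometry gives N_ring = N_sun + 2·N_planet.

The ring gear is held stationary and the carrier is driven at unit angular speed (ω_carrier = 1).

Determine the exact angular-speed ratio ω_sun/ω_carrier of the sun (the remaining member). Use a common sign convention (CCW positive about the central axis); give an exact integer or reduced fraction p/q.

N_ring = 35 + 2·10 = 55
35(ω_s−ω_c) = −55(ω_r−ω_c),  ω_r=0, ω_c=1
ω_s = 1 − (55/35)(0−1) = 18/7
ω_s/ω_c = 18/7

18/7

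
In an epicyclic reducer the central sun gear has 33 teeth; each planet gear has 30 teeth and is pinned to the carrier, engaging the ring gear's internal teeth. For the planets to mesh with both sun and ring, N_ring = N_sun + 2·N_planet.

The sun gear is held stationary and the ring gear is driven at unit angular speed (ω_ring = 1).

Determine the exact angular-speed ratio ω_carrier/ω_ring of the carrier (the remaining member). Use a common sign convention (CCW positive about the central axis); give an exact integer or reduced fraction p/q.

31/42

N_ring = 33 + 2·30 = 93
33(ω_s−ω_c) = −93(ω_r−ω_c),  ω_s=0, ω_r=1
33(0−ω_c) = −93(1−ω_c)  ⇒  126ω_c = 93  ⇒  ω_c = 31/42
ω_c/ω_r = 31/42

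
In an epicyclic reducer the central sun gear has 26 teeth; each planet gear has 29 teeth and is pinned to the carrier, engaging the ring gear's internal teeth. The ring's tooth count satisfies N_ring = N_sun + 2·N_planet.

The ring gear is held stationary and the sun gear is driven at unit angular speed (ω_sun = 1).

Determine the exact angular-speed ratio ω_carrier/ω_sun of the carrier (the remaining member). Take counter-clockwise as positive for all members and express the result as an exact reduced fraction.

13/55

N_ring = 26 + 2·29 = 84
26(ω_s−ω_c) = −84(ω_r−ω_c),  ω_r=0, ω_s=1
26(1−ω_c) = −84(0−ω_c)  ⇒  110ω_c = 26  ⇒  ω_c = 13/55
ω_c/ω_s = 13/55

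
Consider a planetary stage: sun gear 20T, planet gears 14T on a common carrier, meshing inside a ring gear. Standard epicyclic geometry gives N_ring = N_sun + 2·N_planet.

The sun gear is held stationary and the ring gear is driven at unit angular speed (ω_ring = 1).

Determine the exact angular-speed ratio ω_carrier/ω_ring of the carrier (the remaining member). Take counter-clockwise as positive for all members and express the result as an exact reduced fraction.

12/17

N_ring = 20 + 2·14 = 48
20(ω_s−ω_c) = −48(ω_r−ω_c),  ω_s=0, ω_r=1
20(0−ω_c) = −48(1−ω_c)  ⇒  68ω_c = 48  ⇒  ω_c = 12/17
ω_c/ω_r = 12/17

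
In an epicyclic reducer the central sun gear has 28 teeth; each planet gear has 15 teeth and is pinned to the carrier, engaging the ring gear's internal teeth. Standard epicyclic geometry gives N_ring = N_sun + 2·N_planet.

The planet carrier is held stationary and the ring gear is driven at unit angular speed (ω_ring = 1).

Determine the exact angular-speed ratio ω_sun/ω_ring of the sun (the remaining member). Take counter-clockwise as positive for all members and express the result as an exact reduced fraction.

N_ring = 28 + 2·15 = 58
28(ω_s−ω_c) = −58(ω_r−ω_c),  ω_c=0, ω_r=1
ω_s = 0 − (58/28)(1−0) = -29/14
ω_s/ω_r = -29/14

-29/14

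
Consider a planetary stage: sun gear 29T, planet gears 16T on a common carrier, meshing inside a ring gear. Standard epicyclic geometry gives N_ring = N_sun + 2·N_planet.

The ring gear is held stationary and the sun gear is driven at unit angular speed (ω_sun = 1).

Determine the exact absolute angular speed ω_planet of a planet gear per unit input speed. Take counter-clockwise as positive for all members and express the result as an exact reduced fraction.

N_ring = 29 + 2·16 = 61
29(ω_s−ω_c) = −61(ω_r−ω_c),  ω_r=0, ω_s=1
29(1−ω_c) = −61(0−ω_c)  ⇒  90ω_c = 29  ⇒  ω_c = 29/90
sun–planet: 29·(1−29/90) = −16·(ω_p−ω_c)  ⇒  ω_p−ω_c = −(29/16)·(61/90) = -1769/1440
ω_p = 29/90 − 1769/1440 = -29/32

-29/32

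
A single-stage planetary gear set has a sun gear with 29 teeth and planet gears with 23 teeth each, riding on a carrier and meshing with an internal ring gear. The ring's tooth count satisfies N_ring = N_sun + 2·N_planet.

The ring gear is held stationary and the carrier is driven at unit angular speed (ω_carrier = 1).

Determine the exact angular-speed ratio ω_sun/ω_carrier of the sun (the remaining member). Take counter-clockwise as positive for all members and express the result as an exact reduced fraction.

104/29

N_ring = 29 + 2·23 = 75
29(ω_s−ω_c) = −75(ω_r−ω_c),  ω_r=0, ω_c=1
ω_s = 1 − (75/29)(0−1) = 104/29
ω_s/ω_c = 104/29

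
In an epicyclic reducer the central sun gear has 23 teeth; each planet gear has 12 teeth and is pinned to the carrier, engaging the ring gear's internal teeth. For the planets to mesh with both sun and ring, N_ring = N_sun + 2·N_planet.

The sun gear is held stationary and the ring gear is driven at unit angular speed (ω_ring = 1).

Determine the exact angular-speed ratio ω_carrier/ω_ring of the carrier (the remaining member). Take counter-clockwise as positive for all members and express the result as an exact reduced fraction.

N_ring = 23 + 2·12 = 47
23(ω_s−ω_c) = −47(ω_r−ω_c),  ω_s=0, ω_r=1
23(0−ω_c) = −47(1−ω_c)  ⇒  70ω_c = 47  ⇒  ω_c = 47/70
ω_c/ω_r = 47/70

47/70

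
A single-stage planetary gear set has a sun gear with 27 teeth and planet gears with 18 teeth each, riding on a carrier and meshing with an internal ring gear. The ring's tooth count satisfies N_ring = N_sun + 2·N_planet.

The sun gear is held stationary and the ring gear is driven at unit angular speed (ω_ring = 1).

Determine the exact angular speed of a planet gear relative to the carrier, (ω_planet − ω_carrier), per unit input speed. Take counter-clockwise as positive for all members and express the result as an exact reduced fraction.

N_ring = 27 + 2·18 = 63
27(ω_s−ω_c) = −63(ω_r−ω_c),  ω_s=0, ω_r=1
27(0−ω_c) = −63(1−ω_c)  ⇒  90ω_c = 63  ⇒  ω_c = 7/10
sun–planet: 27·(0−7/10) = −18·(ω_p−ω_c)  ⇒  ω_p−ω_c = −(27/18)·(-7/10) = 21/20

21/20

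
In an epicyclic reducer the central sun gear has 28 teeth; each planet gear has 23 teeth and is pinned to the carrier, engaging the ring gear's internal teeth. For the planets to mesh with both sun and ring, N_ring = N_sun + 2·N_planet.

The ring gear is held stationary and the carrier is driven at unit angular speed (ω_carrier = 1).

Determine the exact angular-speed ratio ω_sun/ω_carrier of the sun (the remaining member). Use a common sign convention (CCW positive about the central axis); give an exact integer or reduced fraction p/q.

51/14

N_ring = 28 + 2·23 = 74
28(ω_s−ω_c) = −74(ω_r−ω_c),  ω_r=0, ω_c=1
ω_s = 1 − (74/28)(0−1) = 51/14
ω_s/ω_c = 51/14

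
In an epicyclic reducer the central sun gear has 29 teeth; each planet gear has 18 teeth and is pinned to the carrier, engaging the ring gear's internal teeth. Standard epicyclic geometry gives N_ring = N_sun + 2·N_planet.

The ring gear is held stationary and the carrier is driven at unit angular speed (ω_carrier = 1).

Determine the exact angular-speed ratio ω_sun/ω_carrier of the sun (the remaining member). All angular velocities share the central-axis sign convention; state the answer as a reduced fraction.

N_ring = 29 + 2·18 = 65
29(ω_s−ω_c) = −65(ω_r−ω_c),  ω_r=0, ω_c=1
ω_s = 1 − (65/29)(0−1) = 94/29
ω_s/ω_c = 94/29

94/29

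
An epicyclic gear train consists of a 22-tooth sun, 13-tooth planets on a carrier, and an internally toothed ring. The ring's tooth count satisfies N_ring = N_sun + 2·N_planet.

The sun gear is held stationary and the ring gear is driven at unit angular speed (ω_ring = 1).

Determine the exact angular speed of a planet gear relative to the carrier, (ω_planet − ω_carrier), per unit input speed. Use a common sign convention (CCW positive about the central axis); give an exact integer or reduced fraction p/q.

N_ring = 22 + 2·13 = 48
22(ω_s−ω_c) = −48(ω_r−ω_c),  ω_s=0, ω_r=1
22(0−ω_c) = −48(1−ω_c)  ⇒  70ω_c = 48  ⇒  ω_c = 24/35
sun–planet: 22·(0−24/35) = −13·(ω_p−ω_c)  ⇒  ω_p−ω_c = −(22/13)·(-24/35) = 528/455

528/455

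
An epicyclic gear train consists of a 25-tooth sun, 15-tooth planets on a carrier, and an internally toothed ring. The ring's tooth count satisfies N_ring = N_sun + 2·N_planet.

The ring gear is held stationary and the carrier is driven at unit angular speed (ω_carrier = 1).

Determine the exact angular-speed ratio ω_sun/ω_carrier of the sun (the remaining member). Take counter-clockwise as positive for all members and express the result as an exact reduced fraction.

16/5

N_ring = 25 + 2·15 = 55
25(ω_s−ω_c) = −55(ω_r−ω_c),  ω_r=0, ω_c=1
ω_s = 1 − (55/25)(0−1) = 16/5
ω_s/ω_c = 16/5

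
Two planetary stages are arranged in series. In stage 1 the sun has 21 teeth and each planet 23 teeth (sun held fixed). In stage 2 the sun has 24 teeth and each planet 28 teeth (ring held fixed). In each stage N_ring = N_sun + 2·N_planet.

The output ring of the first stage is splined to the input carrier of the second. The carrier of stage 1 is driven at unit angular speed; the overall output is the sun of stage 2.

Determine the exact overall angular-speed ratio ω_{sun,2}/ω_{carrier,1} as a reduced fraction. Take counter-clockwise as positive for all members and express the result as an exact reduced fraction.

Stage 1: N_ring = 21 + 2·23 = 67
Stage 1: 21(ω_s−ω_c) = −67(ω_r−ω_c),  ω_s=0, ω_c=1
Stage 1: ω_r = 1 − (21/67)(0−1) = 88/67
  ⇒ ω_r¹/ω_c¹ = 88/67
Stage 2: N_ring = 24 + 2·28 = 80
Stage 2: 24(ω_s−ω_c) = −80(ω_r−ω_c),  ω_r=0, ω_c=1
Stage 2: ω_s = 1 − (80/24)(0−1) = 13/3
  ⇒ ω_s²/ω_c² = 13/3
Coupling ω_c² = ω_r¹ ⇒ overall = 88/67 × 13/3 = 1144/201

1144/201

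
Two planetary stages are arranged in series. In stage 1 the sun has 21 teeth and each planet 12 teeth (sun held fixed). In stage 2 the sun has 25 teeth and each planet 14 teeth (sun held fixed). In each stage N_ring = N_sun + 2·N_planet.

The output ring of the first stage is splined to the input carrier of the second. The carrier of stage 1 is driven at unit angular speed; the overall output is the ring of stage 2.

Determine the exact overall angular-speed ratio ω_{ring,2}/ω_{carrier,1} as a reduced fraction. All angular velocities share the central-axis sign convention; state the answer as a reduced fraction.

572/265

Stage 1: N_ring = 21 + 2·12 = 45
Stage 1: 21(ω_s−ω_c) = −45(ω_r−ω_c),  ω_s=0, ω_c=1
Stage 1: ω_r = 1 − (21/45)(0−1) = 22/15
  ⇒ ω_r¹/ω_c¹ = 22/15
Stage 2: N_ring = 25 + 2·14 = 53
Stage 2: 25(ω_s−ω_c) = −53(ω_r−ω_c),  ω_s=0, ω_c=1
Stage 2: ω_r = 1 − (25/53)(0−1) = 78/53
  ⇒ ω_r²/ω_c² = 78/53
Coupling ω_c² = ω_r¹ ⇒ overall = 22/15 × 78/53 = 572/265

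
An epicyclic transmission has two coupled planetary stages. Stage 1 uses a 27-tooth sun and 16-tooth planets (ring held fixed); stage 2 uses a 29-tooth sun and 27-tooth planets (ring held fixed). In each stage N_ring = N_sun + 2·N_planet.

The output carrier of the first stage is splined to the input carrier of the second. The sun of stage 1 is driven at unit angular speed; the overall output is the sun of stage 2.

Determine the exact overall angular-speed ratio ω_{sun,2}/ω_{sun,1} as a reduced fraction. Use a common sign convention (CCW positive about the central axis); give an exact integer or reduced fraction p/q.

1512/1247

Stage 1: N_ring = 27 + 2·16 = 59
Stage 1: 27(ω_s−ω_c) = −59(ω_r−ω_c),  ω_r=0, ω_s=1
Stage 1: 27(1−ω_c) = −59(0−ω_c)  ⇒  86ω_c = 27  ⇒  ω_c = 27/86
  ⇒ ω_c¹/ω_s¹ = 27/86
Stage 2: N_ring = 29 + 2·27 = 83
Stage 2: 29(ω_s−ω_c) = −83(ω_r−ω_c),  ω_r=0, ω_c=1
Stage 2: ω_s = 1 − (83/29)(0−1) = 112/29
  ⇒ ω_s²/ω_c² = 112/29
Coupling ω_c² = ω_c¹ ⇒ overall = 27/86 × 112/29 = 1512/1247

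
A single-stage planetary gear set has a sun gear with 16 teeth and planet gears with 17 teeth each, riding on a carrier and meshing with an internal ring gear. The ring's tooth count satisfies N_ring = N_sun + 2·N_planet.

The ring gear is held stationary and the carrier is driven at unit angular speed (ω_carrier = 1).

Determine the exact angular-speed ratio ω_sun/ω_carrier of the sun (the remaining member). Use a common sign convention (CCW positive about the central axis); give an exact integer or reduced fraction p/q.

N_ring = 16 + 2·17 = 50
16(ω_s−ω_c) = −50(ω_r−ω_c),  ω_r=0, ω_c=1
ω_s = 1 − (50/16)(0−1) = 33/8
ω_s/ω_c = 33/8

33/8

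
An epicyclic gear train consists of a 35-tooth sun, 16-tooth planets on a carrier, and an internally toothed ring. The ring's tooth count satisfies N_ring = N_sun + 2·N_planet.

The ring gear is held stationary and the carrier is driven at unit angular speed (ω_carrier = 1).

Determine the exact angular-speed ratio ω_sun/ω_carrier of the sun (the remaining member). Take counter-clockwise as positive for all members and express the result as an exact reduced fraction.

102/35

N_ring = 35 + 2·16 = 67
35(ω_s−ω_c) = −67(ω_r−ω_c),  ω_r=0, ω_c=1
ω_s = 1 − (67/35)(0−1) = 102/35
ω_s/ω_c = 102/35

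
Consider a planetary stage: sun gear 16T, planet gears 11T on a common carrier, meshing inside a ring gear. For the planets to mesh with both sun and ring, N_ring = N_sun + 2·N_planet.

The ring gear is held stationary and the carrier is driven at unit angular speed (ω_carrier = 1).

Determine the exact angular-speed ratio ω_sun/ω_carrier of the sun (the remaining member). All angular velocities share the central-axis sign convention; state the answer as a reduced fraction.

27/8

N_ring = 16 + 2·11 = 38
16(ω_s−ω_c) = −38(ω_r−ω_c),  ω_r=0, ω_c=1
ω_s = 1 − (38/16)(0−1) = 27/8
ω_s/ω_c = 27/8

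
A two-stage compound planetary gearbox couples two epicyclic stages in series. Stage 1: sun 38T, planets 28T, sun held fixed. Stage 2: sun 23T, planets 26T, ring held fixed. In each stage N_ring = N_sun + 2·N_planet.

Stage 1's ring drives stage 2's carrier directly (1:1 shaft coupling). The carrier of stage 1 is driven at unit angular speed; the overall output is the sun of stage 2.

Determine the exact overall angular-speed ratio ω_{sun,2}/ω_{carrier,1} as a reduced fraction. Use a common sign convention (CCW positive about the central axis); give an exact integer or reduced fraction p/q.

6468/1081

Stage 1: N_ring = 38 + 2·28 = 94
Stage 1: 38(ω_s−ω_c) = −94(ω_r−ω_c),  ω_s=0, ω_c=1
Stage 1: ω_r = 1 − (38/94)(0−1) = 66/47
  ⇒ ω_r¹/ω_c¹ = 66/47
Stage 2: N_ring = 23 + 2·26 = 75
Stage 2: 23(ω_s−ω_c) = −75(ω_r−ω_c),  ω_r=0, ω_c=1
Stage 2: ω_s = 1 − (75/23)(0−1) = 98/23
  ⇒ ω_s²/ω_c² = 98/23
Coupling ω_c² = ω_r¹ ⇒ overall = 66/47 × 98/23 = 6468/1081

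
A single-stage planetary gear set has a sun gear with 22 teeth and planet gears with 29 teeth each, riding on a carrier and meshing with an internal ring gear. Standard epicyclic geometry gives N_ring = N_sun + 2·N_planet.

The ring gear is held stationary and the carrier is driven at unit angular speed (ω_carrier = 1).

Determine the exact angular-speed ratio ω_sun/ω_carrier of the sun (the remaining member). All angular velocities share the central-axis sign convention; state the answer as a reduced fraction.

N_ring = 22 + 2·29 = 80
22(ω_s−ω_c) = −80(ω_r−ω_c),  ω_r=0, ω_c=1
ω_s = 1 − (80/22)(0−1) = 51/11
ω_s/ω_c = 51/11

51/11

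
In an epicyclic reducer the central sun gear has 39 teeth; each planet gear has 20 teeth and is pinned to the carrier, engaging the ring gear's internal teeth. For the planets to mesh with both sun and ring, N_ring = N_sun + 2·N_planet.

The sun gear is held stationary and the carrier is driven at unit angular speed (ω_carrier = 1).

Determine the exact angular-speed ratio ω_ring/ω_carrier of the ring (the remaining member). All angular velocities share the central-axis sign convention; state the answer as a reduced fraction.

118/79

N_ring = 39 + 2·20 = 79
39(ω_s−ω_c) = −79(ω_r−ω_c),  ω_s=0, ω_c=1
ω_r = 1 − (39/79)(0−1) = 118/79
ω_r/ω_c = 118/79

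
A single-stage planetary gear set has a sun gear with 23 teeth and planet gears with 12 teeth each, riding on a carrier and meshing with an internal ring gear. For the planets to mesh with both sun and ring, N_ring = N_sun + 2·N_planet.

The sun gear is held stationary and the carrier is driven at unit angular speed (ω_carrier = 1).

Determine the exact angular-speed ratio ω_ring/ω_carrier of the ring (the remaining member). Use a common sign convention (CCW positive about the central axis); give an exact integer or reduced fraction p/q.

N_ring = 23 + 2·12 = 47
23(ω_s−ω_c) = −47(ω_r−ω_c),  ω_s=0, ω_c=1
ω_r = 1 − (23/47)(0−1) = 70/47
ω_r/ω_c = 70/47

70/47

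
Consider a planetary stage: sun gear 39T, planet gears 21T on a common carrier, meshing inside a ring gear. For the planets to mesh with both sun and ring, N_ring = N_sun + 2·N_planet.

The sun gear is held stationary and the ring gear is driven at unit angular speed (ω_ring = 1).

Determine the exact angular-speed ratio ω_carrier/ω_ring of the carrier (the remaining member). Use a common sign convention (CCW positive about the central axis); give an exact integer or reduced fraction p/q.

N_ring = 39 + 2·21 = 81
39(ω_s−ω_c) = −81(ω_r−ω_c),  ω_s=0, ω_r=1
39(0−ω_c) = −81(1−ω_c)  ⇒  120ω_c = 81  ⇒  ω_c = 27/40
ω_c/ω_r = 27/40

27/40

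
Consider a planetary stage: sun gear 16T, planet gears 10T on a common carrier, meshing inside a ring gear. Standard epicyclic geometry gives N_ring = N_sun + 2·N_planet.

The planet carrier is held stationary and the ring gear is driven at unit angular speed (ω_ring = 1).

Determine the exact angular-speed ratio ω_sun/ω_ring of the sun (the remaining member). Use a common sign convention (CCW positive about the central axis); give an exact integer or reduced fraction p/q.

N_ring = 16 + 2·10 = 36
16(ω_s−ω_c) = −36(ω_r−ω_c),  ω_c=0, ω_r=1
ω_s = 0 − (36/16)(1−0) = -9/4
ω_s/ω_r = -9/4

-9/4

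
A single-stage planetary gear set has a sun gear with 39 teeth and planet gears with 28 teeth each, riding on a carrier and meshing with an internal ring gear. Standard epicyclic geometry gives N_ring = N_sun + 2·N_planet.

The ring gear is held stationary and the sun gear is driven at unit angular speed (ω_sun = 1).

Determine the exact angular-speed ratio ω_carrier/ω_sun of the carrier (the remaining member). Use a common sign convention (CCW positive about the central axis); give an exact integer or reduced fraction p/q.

N_ring = 39 + 2·28 = 95
39(ω_s−ω_c) = −95(ω_r−ω_c),  ω_r=0, ω_s=1
39(1−ω_c) = −95(0−ω_c)  ⇒  134ω_c = 39  ⇒  ω_c = 39/134
ω_c/ω_s = 39/134

39/134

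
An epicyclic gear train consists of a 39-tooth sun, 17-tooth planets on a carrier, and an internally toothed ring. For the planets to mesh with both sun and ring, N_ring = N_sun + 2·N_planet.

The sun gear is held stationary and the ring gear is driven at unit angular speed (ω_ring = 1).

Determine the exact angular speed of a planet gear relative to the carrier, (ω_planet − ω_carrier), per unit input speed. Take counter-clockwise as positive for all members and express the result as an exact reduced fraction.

2847/1904

N_ring = 39 + 2·17 = 73
39(ω_s−ω_c) = −73(ω_r−ω_c),  ω_s=0, ω_r=1
39(0−ω_c) = −73(1−ω_c)  ⇒  112ω_c = 73  ⇒  ω_c = 73/112
sun–planet: 39·(0−73/112) = −17·(ω_p−ω_c)  ⇒  ω_p−ω_c = −(39/17)·(-73/112) = 2847/1904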